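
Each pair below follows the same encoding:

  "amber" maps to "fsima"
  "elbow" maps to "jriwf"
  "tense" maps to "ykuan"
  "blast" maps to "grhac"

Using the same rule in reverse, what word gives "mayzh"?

Letter i (0-indexed) is shifted by i+5, so successive shifts are 5, 6, 7, ….
Decoding mayzh: m−5=h, a−6=u, y−7=r, z−8=r, h−9=y.

hurry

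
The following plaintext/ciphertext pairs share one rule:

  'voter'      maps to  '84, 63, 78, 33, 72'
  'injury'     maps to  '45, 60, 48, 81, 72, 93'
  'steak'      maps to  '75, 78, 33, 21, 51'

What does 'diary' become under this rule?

30, 45, 21, 72, 93

v(#22)→84 and o(#15)→63: differences scale by 3, so n = 3·pos + 18. Each letter becomes 3×(its alphabet position, a=1..z=26) + 18.
For diary: d=4→30, i=9→45, a=1→21, r=18→72, y=25→93.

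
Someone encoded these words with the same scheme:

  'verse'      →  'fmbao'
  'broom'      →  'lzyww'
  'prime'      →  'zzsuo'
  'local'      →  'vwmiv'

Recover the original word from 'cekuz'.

A repeating key of period 2 is used — shifts +10, +8 over and over.
Decoding cekuz: c−10=s, e−8=w, k−10=a, u−8=m, z−10=p.

swamp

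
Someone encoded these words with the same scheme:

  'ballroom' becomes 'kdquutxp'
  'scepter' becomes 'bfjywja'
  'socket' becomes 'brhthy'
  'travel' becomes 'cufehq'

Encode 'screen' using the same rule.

Shifts by position in ballroom: pos 0: b→k (+9), pos 1: a→d (+3), pos 2: l→q (+5), pos 3: l→u (+9), pos 4: r→u (+3), pos 5: o→t (+5) — repeating every 3. The shifts repeat in a cycle of length 3: positions 0,1,… shift by +9, +3, +5, then the pattern repeats.
For screen: s+9=b, c+3=f, r+5=w, e+9=n, e+3=h, n+5=s.

bfwnhs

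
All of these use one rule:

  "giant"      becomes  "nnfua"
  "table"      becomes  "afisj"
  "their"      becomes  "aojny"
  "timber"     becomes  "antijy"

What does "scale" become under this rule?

zjfsj

Vowels shift forward by 5 and consonants shift forward by 7.
For scale: s(cons)+7=z, c(cons)+7=j, a(vowel)+5=f, l(cons)+7=s, e(vowel)+5=j.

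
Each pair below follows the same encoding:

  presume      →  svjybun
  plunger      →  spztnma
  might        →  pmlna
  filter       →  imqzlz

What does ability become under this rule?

The shift increases by 1 at each position, starting from +3: 3, 4, 5, ….
For ability: a+3=d, b+4=f, i+5=n, l+6=r, i+7=p, t+8=b, y+9=h.

dfnrpbh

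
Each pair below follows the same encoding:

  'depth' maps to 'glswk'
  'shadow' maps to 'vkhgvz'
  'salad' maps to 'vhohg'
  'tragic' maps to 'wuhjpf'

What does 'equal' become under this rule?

The shift depends on letter class: consonant d→g is +3, but vowel e→l is +7. Two shifts are in play — +7 for a/e/i/o/u, +3 for every other letter.
On equal: e(vowel)+7=l, q(cons)+3=t, u(vowel)+7=b, a(vowel)+7=h, l(cons)+3=o.

ltbho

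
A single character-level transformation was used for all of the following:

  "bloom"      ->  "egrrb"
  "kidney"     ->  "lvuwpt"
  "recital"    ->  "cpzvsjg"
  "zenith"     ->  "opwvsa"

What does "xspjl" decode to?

steak

Each letter's alphabet position (a=0..z=25) is mapped through 21·x+9 mod 26 — an affine cipher.
Decoding xspjl: x(23)→5·(23−9)≡18=s; s(18)→5·(18−9)≡19=t; p(15)→5·(15−9)≡4=e; j(9)→5·(9−9)≡0=a; l(11)→5·(11−9)≡10=k (all mod 26).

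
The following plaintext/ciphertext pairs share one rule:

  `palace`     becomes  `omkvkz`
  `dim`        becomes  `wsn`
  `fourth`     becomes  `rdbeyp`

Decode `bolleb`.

The word is reversed, then every letter is shifted forward by 10.
Undoing it on bolleb: shift back: b−10=r, o−10=e, l−10=b, l−10=b, e−10=u, b−10=r → rebbur; then reverse → rubber.

rubber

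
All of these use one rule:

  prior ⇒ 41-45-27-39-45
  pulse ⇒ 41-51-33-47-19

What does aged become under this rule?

11-23-19-17

p(#16)→41 and r(#18)→45: differences scale by 2, so n = 2·pos + 9. Each letter becomes 2×(its alphabet position, a=1..z=26) + 9.
For aged: a=1→11, g=7→23, e=5→19, d=4→17.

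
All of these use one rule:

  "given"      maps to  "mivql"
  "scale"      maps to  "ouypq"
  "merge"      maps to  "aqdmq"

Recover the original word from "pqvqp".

level

g(6)→m(12) and i(8)→i(8) fit y≡11x+24 (mod 26); the inverse of 11 mod 26 is 19. Treating letters as 0–25, the rule is x ↦ 11x + 24 (mod 26).
Decoding pqvqp: p(15)→19·(15−24)≡11=l; q(16)→19·(16−24)≡4=e; v(21)→19·(21−24)≡21=v; q(16)→19·(16−24)≡4=e; p(15)→19·(15−24)≡11=l (all mod 26).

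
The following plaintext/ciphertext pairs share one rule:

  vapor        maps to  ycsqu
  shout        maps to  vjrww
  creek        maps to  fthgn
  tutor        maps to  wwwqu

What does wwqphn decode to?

tunnel

Shifts by position in vapor: pos 0: v→y (+3), pos 1: a→c (+2), pos 2: p→s (+3), pos 3: o→q (+2) — repeating every 2. A repeating key of period 2 is used — shifts +3, +2 over and over.
Decoding wwqphn: w−3=t, w−2=u, q−3=n, p−2=n, h−3=e, n−2=l.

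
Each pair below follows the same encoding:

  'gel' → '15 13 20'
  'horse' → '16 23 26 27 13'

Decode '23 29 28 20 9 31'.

g is letter #7 and maps to 15: an offset of 8. Each letter is replaced by its alphabet position (a=1..z=26) + 8.
Decoding 23 29 28 20 9 31: 23→(23−8)÷1=15=o, 29→(29−8)÷1=21=u, 28→(28−8)÷1=20=t, 20→(20−8)÷1=12=l, 9→(9−8)÷1=1=a, 31→(31−8)÷1=23=w.

outlaw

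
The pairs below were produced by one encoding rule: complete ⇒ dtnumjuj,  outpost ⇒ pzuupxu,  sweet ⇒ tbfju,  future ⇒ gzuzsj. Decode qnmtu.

Shifts by position in complete: pos 0: c→d (+1), pos 1: o→t (+5), pos 2: m→n (+1), pos 3: p→u (+5) — repeating every 2. It's a Vigenère-style cipher with numeric key [1,5]: position i shifts by key[i mod 2].
Reversing it on qnmtu: q−1=p, n−5=i, m−1=l, t−5=o, u−1=t.

pilot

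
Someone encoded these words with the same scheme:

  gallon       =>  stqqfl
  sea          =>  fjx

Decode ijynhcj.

excited

The output letters match the input read backwards, each shifted +5: gallon reversed is nollag. Two steps: reverse the string, then apply a Caesar shift of +5.
Undoing it on ijynhcj: shift back: i−5=d, j−5=e, y−5=t, n−5=i, h−5=c, c−5=x, j−5=e → deticxe; then reverse → excited.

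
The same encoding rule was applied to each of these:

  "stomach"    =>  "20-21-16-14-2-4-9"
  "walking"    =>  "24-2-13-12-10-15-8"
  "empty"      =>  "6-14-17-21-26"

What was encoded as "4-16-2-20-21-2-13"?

s is letter #19 and maps to 20: an offset of 1. The number is (letter's place in the alphabet, a=1) + 1.
Decoding 4-16-2-20-21-2-13: 4→(4−1)÷1=3=c, 16→(16−1)÷1=15=o, 2→(2−1)÷1=1=a, 20→(20−1)÷1=19=s, 21→(21−1)÷1=20=t, 2→(2−1)÷1=1=a, 13→(13−1)÷1=12=l.

coastal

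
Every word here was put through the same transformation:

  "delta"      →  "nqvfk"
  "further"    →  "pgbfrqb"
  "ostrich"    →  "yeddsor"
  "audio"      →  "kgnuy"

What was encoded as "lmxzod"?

banner

A repeating key of period 2 is used — shifts +10, +12 over and over.
Decoding lmxzod: l−10=b, m−12=a, x−10=n, z−12=n, o−10=e, d−12=r.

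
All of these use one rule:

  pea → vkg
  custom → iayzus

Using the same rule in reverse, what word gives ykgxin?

search

Compare letters: p→v is +6, e→k is +6, a→g is +6 — a constant shift. It's a constant shift of +6 (ROT6).
Undoing it on ykgxin: y−6=s, k−6=e, g−6=a, x−6=r, i−6=c, n−6=h.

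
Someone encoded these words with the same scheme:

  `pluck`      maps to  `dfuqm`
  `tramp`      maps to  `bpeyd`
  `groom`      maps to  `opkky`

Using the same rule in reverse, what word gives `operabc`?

granite

p(15)→d(3) and l(11)→f(5) fit y≡19x+4 (mod 26); the inverse of 19 mod 26 is 11. This is an affine cipher: with a=0,…,z=25, each position x becomes (19x+4) mod 26.
Undoing it on operabc: o(14)→11·(14−4)≡6=g; p(15)→11·(15−4)≡17=r; e(4)→11·(4−4)≡0=a; r(17)→11·(17−4)≡13=n; a(0)→11·(0−4)≡8=i; b(1)→11·(1−4)≡19=t; c(2)→11·(2−4)≡4=e (all mod 26).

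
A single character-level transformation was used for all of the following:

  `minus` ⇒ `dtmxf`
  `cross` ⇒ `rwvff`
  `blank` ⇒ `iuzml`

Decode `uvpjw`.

lower

Treating letters as 0–25, the rule is x ↦ 9x + 25 (mod 26).
Decoding uvpjw: u(20)→3·(20−25)≡11=l; v(21)→3·(21−25)≡14=o; p(15)→3·(15−25)≡22=w; j(9)→3·(9−25)≡4=e; w(22)→3·(22−25)≡17=r (all mod 26).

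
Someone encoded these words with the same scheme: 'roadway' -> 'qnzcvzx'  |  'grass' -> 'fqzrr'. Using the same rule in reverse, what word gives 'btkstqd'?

culture

Compare letters: r→q is +25, o→n is +25, a→z is +25 — a constant shift. It's a constant shift of +25 (ROT25).
Undoing it on btkstqd: b−25=c, t−25=u, k−25=l, s−25=t, t−25=u, q−25=r, d−25=e.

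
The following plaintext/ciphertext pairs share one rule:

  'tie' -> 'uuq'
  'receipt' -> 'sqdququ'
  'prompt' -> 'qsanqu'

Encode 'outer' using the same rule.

aguqs

The shift depends on letter class: consonant t→u is +1, but vowel i→u is +12. The rule splits by letter class: vowels +12, consonants +1.
Applying it to outer: o(vowel)+12=a, u(vowel)+12=g, t(cons)+1=u, e(vowel)+12=q, r(cons)+1=s.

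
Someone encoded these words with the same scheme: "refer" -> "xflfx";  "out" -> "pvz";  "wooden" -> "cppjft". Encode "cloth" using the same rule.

The shift depends on letter class: consonant r→x is +6, but vowel e→f is +1. Two shifts are in play — +1 for a/e/i/o/u, +6 for every other letter.
For cloth: c(cons)+6=i, l(cons)+6=r, o(vowel)+1=p, t(cons)+6=z, h(cons)+6=n.

irpzn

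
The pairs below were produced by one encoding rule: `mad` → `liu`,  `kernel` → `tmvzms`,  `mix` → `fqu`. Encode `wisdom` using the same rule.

uwlaqe

The output letters match the input read backwards, each shifted +8: mad reversed is dam. Two steps: reverse the string, then apply a Caesar shift of +8.
On wisdom: reverse → modsiw; then shift: m+8=u, o+8=w, d+8=l, s+8=a, i+8=q, w+8=e.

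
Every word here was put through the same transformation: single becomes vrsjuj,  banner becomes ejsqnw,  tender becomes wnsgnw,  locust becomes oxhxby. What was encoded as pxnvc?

moist

Shifts by position in single: pos 0: s→v (+3), pos 1: i→r (+9), pos 2: n→s (+5), pos 3: g→j (+3), pos 4: l→u (+9), pos 5: e→j (+5) — repeating every 3. A repeating key of period 3 is used — shifts +3, +9, +5 over and over.
Decoding pxnvc: p−3=m, x−9=o, n−5=i, v−3=s, c−9=t.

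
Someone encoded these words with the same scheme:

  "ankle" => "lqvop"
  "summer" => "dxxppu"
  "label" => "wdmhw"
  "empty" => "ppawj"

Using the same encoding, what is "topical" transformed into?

Shifts by position in ankle: pos 0: a→l (+11), pos 1: n→q (+3), pos 2: k→v (+11), pos 3: l→o (+3) — repeating every 2. The shifts repeat in a cycle of length 2: positions 0,1,… shift by +11, +3, then the pattern repeats.
For topical: t+11=e, o+3=r, p+11=a, i+3=l, c+11=n, a+3=d, l+11=w.

eralndw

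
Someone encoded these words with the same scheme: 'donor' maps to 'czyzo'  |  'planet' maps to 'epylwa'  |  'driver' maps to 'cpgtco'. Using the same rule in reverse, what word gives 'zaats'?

hippo

The output letters match the input read backwards, each shifted +11: donor reversed is ronod. The word is reversed, then every letter is shifted forward by 11.
Undoing it on zaats: shift back: z−11=o, a−11=p, a−11=p, t−11=i, s−11=h → oppih; then reverse → hippo.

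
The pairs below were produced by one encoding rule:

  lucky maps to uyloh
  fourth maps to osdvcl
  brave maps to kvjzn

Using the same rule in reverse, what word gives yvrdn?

Shifts by position in lucky: pos 0: l→u (+9), pos 1: u→y (+4), pos 2: c→l (+9), pos 3: k→o (+4) — repeating every 2. A repeating key of period 2 is used — shifts +9, +4 over and over.
Reversing it on yvrdn: y−9=p, v−4=r, r−9=i, d−4=z, n−9=e.

prize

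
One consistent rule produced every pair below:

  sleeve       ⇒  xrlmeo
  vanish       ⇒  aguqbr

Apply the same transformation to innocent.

In sleeve: s→x is +5, l→r is +6, e→l is +7, e→m is +8 — the shift increases by 1 each position. The shift increases by 1 at each position, starting from +5: 5, 6, 7, ….
On innocent: i+5=n, n+6=t, n+7=u, o+8=w, c+9=l, e+10=o, n+11=y, t+12=f.

ntuwloyf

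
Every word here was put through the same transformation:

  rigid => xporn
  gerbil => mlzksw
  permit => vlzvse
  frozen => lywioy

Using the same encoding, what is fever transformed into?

lldnb

Letter i (0-indexed) is shifted by i+6, so successive shifts are 6, 7, 8, ….
Applying it to fever: f+6=l, e+7=l, v+8=d, e+9=n, r+10=b.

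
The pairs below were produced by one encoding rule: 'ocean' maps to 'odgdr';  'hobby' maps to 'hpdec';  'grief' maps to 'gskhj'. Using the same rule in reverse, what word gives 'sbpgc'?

In ocean: o→o is +0, c→d is +1, e→g is +2, a→d is +3 — the shift increases by 1 each position. The shift increases by 1 at each position, starting from +0: 0, 1, 2, ….
Undoing it on sbpgc: s−0=s, b−1=a, p−2=n, g−3=d, c−4=y.

sandy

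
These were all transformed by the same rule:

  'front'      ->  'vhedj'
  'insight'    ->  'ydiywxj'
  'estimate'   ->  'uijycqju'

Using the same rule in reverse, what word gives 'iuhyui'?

Compare letters: f→v is +16, r→h is +16, o→e is +16 — a constant shift. It's a constant shift of +16 (ROT16).
Undoing it on iuhyui: i−16=s, u−16=e, h−16=r, y−16=i, u−16=e, i−16=s.

series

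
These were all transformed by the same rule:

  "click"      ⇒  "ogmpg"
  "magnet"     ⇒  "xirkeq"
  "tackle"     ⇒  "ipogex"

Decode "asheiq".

meadow

The output letters match the input read backwards, each shifted +4: click reversed is kcilc. Two steps: reverse the string, then apply a Caesar shift of +4.
Undoing it on asheiq: shift back: a−4=w, s−4=o, h−4=d, e−4=a, i−4=e, q−4=m → wodaem; then reverse → meadow.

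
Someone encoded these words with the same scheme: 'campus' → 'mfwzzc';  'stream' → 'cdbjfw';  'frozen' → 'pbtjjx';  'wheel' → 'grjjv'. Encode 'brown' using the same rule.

lbtgx

Vowels shift forward by 5 and consonants shift forward by 10.
For brown: b(cons)+10=l, r(cons)+10=b, o(vowel)+5=t, w(cons)+10=g, n(cons)+10=x.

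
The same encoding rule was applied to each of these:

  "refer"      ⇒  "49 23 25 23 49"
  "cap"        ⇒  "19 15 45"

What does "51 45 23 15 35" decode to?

speak

r(#18)→49 and e(#5)→23: differences scale by 2, so n = 2·pos + 13. With a=1..z=26, the number is 2·pos + 13.
Undoing it on 51 45 23 15 35: 51→(51−13)÷2=19=s, 45→(45−13)÷2=16=p, 23→(23−13)÷2=5=e, 15→(15−13)÷2=1=a, 35→(35−13)÷2=11=k.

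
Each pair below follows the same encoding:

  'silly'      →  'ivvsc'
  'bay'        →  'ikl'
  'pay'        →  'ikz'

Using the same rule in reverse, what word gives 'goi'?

The word is reversed, then every letter is shifted forward by 10.
Decoding goi: shift back: g−10=w, o−10=e, i−10=y → wey; then reverse → yew.

yew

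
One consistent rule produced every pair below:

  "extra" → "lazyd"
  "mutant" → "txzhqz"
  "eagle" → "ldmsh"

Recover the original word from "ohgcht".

Shifts by position in extra: pos 0: e→l (+7), pos 1: x→a (+3), pos 2: t→z (+6), pos 3: r→y (+7), pos 4: a→d (+3) — repeating every 3. The shifts repeat in a cycle of length 3: positions 0,1,… shift by +7, +3, +6, then the pattern repeats.
Decoding ohgcht: o−7=h, h−3=e, g−6=a, c−7=v, h−3=e, t−6=n.

heaven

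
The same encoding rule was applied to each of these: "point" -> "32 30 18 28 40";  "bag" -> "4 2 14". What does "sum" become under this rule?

Each letter becomes 2×(its alphabet position, a=1..z=26).
Applying it to sum: s=19→38, u=21→42, m=13→26.

38 42 26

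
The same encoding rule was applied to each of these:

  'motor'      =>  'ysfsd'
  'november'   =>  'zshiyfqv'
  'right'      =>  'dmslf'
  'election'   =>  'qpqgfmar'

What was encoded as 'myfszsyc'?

autonomy

Shifts by position in motor: pos 0: m→y (+12), pos 1: o→s (+4), pos 2: t→f (+12), pos 3: o→s (+4) — repeating every 2. A repeating key of period 2 is used — shifts +12, +4 over and over.
Undoing it on myfszsyc: m−12=a, y−4=u, f−12=t, s−4=o, z−12=n, s−4=o, y−12=m, c−4=y.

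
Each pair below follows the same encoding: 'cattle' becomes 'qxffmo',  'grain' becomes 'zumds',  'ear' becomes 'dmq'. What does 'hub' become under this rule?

ngt

Read the word backwards and shift each letter +12.
On hub: reverse → buh; then shift: b+12=n, u+12=g, h+12=t.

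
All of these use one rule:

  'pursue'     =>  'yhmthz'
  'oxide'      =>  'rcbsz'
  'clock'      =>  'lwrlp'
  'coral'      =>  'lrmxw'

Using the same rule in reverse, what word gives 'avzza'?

tweet

p(15)→y(24) and u(20)→h(7) fit y≡7x+23 (mod 26); the inverse of 7 mod 26 is 15. Each letter's alphabet position (a=0..z=25) is mapped through 7·x+23 mod 26 — an affine cipher.
Decoding avzza: a(0)→15·(0−23)≡19=t; v(21)→15·(21−23)≡22=w; z(25)→15·(25−23)≡4=e; z(25)→15·(25−23)≡4=e; a(0)→15·(0−23)≡19=t (all mod 26).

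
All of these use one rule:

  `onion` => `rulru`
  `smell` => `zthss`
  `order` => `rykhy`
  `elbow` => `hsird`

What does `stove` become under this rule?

The rule splits by letter class: vowels +3, consonants +7.
For stove: s(cons)+7=z, t(cons)+7=a, o(vowel)+3=r, v(cons)+7=c, e(vowel)+3=h.

zarch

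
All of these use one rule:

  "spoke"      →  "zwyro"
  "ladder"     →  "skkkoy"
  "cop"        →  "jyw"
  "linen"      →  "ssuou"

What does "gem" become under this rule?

Vowels shift forward by 10 and consonants shift forward by 7.
On gem: g(cons)+7=n, e(vowel)+10=o, m(cons)+7=t.

not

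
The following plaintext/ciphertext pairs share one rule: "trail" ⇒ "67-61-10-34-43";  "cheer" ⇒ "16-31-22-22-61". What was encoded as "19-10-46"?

Each letter becomes 3×(its alphabet position, a=1..z=26) + 7.
Reversing it on 19-10-46: 19→(19−7)÷3=4=d, 10→(10−7)÷3=1=a, 46→(46−7)÷3=13=m.

dam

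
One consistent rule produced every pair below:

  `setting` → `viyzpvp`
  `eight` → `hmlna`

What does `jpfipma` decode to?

In setting: s→v is +3, e→i is +4, t→y is +5, t→z is +6 — the shift increases by 1 each position. The shift increases by 1 at each position, starting from +3: 3, 4, 5, ….
Undoing it on jpfipma: j−3=g, p−4=l, f−5=a, i−6=c, p−7=i, m−8=e, a−9=r.

glacier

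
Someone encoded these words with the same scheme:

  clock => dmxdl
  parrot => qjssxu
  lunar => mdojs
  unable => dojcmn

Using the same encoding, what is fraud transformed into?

The shift depends on letter class: consonant c→d is +1, but vowel o→x is +9. The rule splits by letter class: vowels +9, consonants +1.
On fraud: f(cons)+1=g, r(cons)+1=s, a(vowel)+9=j, u(vowel)+9=d, d(cons)+1=e.

gsjde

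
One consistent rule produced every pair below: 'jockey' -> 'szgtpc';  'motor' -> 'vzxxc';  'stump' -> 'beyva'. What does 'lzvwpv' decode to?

Shifts by position in jockey: pos 0: j→s (+9), pos 1: o→z (+11), pos 2: c→g (+4), pos 3: k→t (+9), pos 4: e→p (+11), pos 5: y→c (+4) — repeating every 3. It's a Vigenère-style cipher with numeric key [9,11,4]: position i shifts by key[i mod 3].
Reversing it on lzvwpv: l−9=c, z−11=o, v−4=r, w−9=n, p−11=e, v−4=r.

corner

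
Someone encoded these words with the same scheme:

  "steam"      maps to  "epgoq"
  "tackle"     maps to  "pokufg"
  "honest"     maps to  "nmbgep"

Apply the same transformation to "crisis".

ktyeye

This is an affine cipher: with a=0,…,z=25, each position x becomes (11x+14) mod 26.
On crisis: c(2)→11·2+14≡10=k; r(17)→11·17+14≡19=t; i(8)→11·8+14≡24=y; s(18)→11·18+14≡4=e; i(8)→11·8+14≡24=y; s(18)→11·18+14≡4=e (all mod 26).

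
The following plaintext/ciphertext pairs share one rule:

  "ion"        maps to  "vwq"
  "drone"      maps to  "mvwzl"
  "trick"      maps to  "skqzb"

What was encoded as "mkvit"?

The word is reversed, then every letter is shifted forward by 8.
Undoing it on mkvit: shift back: m−8=e, k−8=c, v−8=n, i−8=a, t−8=l → ecnal; then reverse → lance.

lance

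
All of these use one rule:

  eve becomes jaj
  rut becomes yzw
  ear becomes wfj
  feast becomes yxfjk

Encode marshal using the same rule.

The output letters match the input read backwards, each shifted +5: eve reversed is eve. Read the word backwards and shift each letter +5.
For marshal: reverse → lahsram; then shift: l+5=q, a+5=f, h+5=m, s+5=x, r+5=w, a+5=f, m+5=r.

qfmxwfr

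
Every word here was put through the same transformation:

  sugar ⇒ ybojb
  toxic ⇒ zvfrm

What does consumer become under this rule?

In sugar: s→y is +6, u→b is +7, g→o is +8, a→j is +9 — the shift increases by 1 each position. Letter i (0-indexed) is shifted by i+6, so successive shifts are 6, 7, 8, ….
For consumer: c+6=i, o+7=v, n+8=v, s+9=b, u+10=e, m+11=x, e+12=q, r+13=e.

ivvbexqe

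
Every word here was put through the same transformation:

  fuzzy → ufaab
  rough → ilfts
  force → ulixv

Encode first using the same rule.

Each pair mirrors across the alphabet (f↔u, u↔f, z↔a): positions sum to 25. This is the alphabet-reversal cipher (Atbash): a becomes z, b becomes y, etc.
For first: f↔u, i↔r, r↔i, s↔h, t↔g.

urihg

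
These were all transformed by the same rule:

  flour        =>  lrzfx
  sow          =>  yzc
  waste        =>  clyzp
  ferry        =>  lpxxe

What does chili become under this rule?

The shift depends on letter class: consonant f→l is +6, but vowel o→z is +11. Vowels shift forward by 11 and consonants shift forward by 6.
Applying it to chili: c(cons)+6=i, h(cons)+6=n, i(vowel)+11=t, l(cons)+6=r, i(vowel)+11=t.

intrt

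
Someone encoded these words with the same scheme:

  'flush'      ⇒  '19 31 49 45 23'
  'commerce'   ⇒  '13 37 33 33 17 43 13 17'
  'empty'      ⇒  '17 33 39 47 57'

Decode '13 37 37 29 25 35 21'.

With a=1..z=26, the number is 2·pos + 7.
Decoding 13 37 37 29 25 35 21: 13→(13−7)÷2=3=c, 37→(37−7)÷2=15=o, 37→(37−7)÷2=15=o, 29→(29−7)÷2=11=k, 25→(25−7)÷2=9=i, 35→(35−7)÷2=14=n, 21→(21−7)÷2=7=g.

cooking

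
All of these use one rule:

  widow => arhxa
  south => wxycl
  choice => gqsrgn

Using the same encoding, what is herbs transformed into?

lnvkw

Shifts by position in widow: pos 0: w→a (+4), pos 1: i→r (+9), pos 2: d→h (+4), pos 3: o→x (+9) — repeating every 2. It's a Vigenère-style cipher with numeric key [4,9]: position i shifts by key[i mod 2].
Applying it to herbs: h+4=l, e+9=n, r+4=v, b+9=k, s+4=w.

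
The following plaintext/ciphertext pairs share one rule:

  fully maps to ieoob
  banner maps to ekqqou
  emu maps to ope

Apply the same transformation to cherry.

fkouub

Two shifts are in play — +10 for a/e/i/o/u, +3 for every other letter.
On cherry: c(cons)+3=f, h(cons)+3=k, e(vowel)+10=o, r(cons)+3=u, r(cons)+3=u, y(cons)+3=b.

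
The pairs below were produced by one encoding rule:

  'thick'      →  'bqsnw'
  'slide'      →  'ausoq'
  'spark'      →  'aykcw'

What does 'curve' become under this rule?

kdbgq

In thick: t→b is +8, h→q is +9, i→s is +10, c→n is +11 — the shift increases by 1 each position. The shift increases by 1 at each position, starting from +8: 8, 9, 10, ….
On curve: c+8=k, u+9=d, r+10=b, v+11=g, e+12=q.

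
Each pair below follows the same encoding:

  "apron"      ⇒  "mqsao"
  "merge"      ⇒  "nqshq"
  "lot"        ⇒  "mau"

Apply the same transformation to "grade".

hsmeq

The shift depends on letter class: consonant p→q is +1, but vowel a→m is +12. The rule splits by letter class: vowels +12, consonants +1.
On grade: g(cons)+1=h, r(cons)+1=s, a(vowel)+12=m, d(cons)+1=e, e(vowel)+12=q.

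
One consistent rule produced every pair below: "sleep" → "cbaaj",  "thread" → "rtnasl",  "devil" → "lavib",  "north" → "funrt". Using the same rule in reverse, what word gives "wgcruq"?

s(18)→c(2) and l(11)→b(1) fit y≡15x+18 (mod 26); the inverse of 15 mod 26 is 7. Treating letters as 0–25, the rule is x ↦ 15x + 18 (mod 26).
Decoding wgcruq: w(22)→7·(22−18)≡2=c; g(6)→7·(6−18)≡20=u; c(2)→7·(2−18)≡18=s; r(17)→7·(17−18)≡19=t; u(20)→7·(20−18)≡14=o; q(16)→7·(16−18)≡12=m (all mod 26).

custom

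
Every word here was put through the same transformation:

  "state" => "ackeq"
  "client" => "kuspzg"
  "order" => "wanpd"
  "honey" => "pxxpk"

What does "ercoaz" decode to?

wisdom

In state: s→a is +8, t→c is +9, a→k is +10, t→e is +11 — the shift increases by 1 each position. Each letter shifts forward by (position + 8), i.e. 8, 9, 10, … — the shift grows by one for each successive letter.
Decoding ercoaz: e−8=w, r−9=i, c−10=s, o−11=d, a−12=o, z−13=m.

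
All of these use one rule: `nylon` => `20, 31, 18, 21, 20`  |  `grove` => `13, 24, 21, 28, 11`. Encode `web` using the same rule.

n is letter #14 and maps to 20: an offset of 6. Each letter is replaced by its alphabet position (a=1..z=26) + 6.
On web: w=23→29, e=5→11, b=2→8.

29, 11, 8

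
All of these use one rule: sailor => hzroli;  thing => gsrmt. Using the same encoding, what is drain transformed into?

Each letter is replaced by its mirror in the alphabet: a↔z, b↔y, c↔x, and so on (the Atbash cipher).
Applying it to drain: d↔w, r↔i, a↔z, i↔r, n↔m.

wizrm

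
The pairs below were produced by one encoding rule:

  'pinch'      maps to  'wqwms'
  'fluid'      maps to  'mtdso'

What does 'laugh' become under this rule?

sidqs

In pinch: p→w is +7, i→q is +8, n→w is +9, c→m is +10 — the shift increases by 1 each position. Letter i (0-indexed) is shifted by i+7, so successive shifts are 7, 8, 9, ….
On laugh: l+7=s, a+8=i, u+9=d, g+10=q, h+11=s.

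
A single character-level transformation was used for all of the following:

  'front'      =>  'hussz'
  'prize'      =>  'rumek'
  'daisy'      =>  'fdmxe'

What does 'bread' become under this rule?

duifj

In front: f→h is +2, r→u is +3, o→s is +4, n→s is +5 — the shift increases by 1 each position. The shift increases by 1 at each position, starting from +2: 2, 3, 4, ….
For bread: b+2=d, r+3=u, e+4=i, a+5=f, d+6=j.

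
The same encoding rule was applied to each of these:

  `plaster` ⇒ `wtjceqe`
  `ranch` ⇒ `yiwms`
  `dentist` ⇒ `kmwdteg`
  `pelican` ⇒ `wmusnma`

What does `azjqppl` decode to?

The shift increases by 1 at each position, starting from +7: 7, 8, 9, ….
Reversing it on azjqppl: a−7=t, z−8=r, j−9=a, q−10=g, p−11=e, p−12=d, l−13=y.

tragedy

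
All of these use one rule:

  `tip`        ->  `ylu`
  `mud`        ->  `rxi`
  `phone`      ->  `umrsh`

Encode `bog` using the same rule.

grl

The shift depends on letter class: consonant t→y is +5, but vowel i→l is +3. The rule splits by letter class: vowels +3, consonants +5.
Applying it to bog: b(cons)+5=g, o(vowel)+3=r, g(cons)+5=l.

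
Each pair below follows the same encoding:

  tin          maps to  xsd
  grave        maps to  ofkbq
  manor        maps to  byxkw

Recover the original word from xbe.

urn

The output letters match the input read backwards, each shifted +10: tin reversed is nit. Two steps: reverse the string, then apply a Caesar shift of +10.
Decoding xbe: shift back: x−10=n, b−10=r, e−10=u → nru; then reverse → urn.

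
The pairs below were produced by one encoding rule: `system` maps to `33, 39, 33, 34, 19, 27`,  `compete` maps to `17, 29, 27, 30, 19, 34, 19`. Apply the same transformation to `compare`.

17, 29, 27, 30, 15, 32, 19

s is letter #19 and maps to 33: an offset of 14. Letters become their 1-based position plus 14 (so a→15, b→16, …).
For compare: c=3→17, o=15→29, m=13→27, p=16→30, a=1→15, r=18→32, e=5→19.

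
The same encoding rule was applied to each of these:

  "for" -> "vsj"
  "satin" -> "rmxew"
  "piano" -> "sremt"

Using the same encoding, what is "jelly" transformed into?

The output letters match the input read backwards, each shifted +4: for reversed is rof. Read the word backwards and shift each letter +4.
Applying it to jelly: reverse → yllej; then shift: y+4=c, l+4=p, l+4=p, e+4=i, j+4=n.

cppin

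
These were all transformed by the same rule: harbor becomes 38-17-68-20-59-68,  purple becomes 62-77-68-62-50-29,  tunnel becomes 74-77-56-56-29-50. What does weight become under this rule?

h(#8)→38 and a(#1)→17: differences scale by 3, so n = 3·pos + 14. The formula is n = 3×(alphabet index, a=1) + 14.
For weight: w=23→83, e=5→29, i=9→41, g=7→35, h=8→38, t=20→74.

83-29-41-35-38-74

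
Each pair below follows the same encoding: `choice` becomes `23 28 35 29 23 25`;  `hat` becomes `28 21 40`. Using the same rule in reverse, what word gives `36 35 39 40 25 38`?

Each letter is replaced by its alphabet position (a=1..z=26) + 20.
Undoing it on 36 35 39 40 25 38: 36→(36−20)÷1=16=p, 35→(35−20)÷1=15=o, 39→(39−20)÷1=19=s, 40→(40−20)÷1=20=t, 25→(25−20)÷1=5=e, 38→(38−20)÷1=18=r.

poster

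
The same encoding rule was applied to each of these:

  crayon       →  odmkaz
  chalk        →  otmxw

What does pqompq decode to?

decade

Compare letters: c→o is +12, r→d is +12, a→m is +12 — a constant shift. This is a Caesar cipher with shift 12.
Decoding pqompq: p−12=d, q−12=e, o−12=c, m−12=a, p−12=d, q−12=e.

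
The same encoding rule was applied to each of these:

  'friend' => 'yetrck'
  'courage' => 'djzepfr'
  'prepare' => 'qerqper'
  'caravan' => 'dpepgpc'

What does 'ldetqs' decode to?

f(5)→y(24) and r(17)→e(4) fit y≡7x+15 (mod 26); the inverse of 7 mod 26 is 15. Each letter's alphabet position (a=0..z=25) is mapped through 7·x+15 mod 26 — an affine cipher.
Undoing it on ldetqs: l(11)→15·(11−15)≡18=s; d(3)→15·(3−15)≡2=c; e(4)→15·(4−15)≡17=r; t(19)→15·(19−15)≡8=i; q(16)→15·(16−15)≡15=p; s(18)→15·(18−15)≡19=t (all mod 26).

script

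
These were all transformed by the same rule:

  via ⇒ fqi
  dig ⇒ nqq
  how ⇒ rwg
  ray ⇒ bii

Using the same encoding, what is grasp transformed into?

The shift depends on letter class: consonant v→f is +10, but vowel i→q is +8. Vowels shift forward by 8 and consonants shift forward by 10.
Applying it to grasp: g(cons)+10=q, r(cons)+10=b, a(vowel)+8=i, s(cons)+10=c, p(cons)+10=z.

qbicz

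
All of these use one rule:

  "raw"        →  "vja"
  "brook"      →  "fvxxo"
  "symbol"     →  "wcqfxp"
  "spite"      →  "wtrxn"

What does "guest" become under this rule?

The shift depends on letter class: consonant r→v is +4, but vowel a→j is +9. Vowels shift forward by 9 and consonants shift forward by 4.
Applying it to guest: g(cons)+4=k, u(vowel)+9=d, e(vowel)+9=n, s(cons)+4=w, t(cons)+4=x.

kdnwx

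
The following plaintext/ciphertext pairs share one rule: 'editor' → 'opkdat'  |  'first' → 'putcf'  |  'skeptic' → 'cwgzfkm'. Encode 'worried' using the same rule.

Shifts by position in editor: pos 0: e→o (+10), pos 1: d→p (+12), pos 2: i→k (+2), pos 3: t→d (+10), pos 4: o→a (+12), pos 5: r→t (+2) — repeating every 3. The shifts repeat in a cycle of length 3: positions 0,1,… shift by +10, +12, +2, then the pattern repeats.
For worried: w+10=g, o+12=a, r+2=t, r+10=b, i+12=u, e+2=g, d+10=n.

gatbugn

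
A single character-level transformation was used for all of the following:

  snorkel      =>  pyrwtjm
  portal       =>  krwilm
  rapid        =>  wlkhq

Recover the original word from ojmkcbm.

s(18)→p(15) and n(13)→y(24) fit y≡19x+11 (mod 26); the inverse of 19 mod 26 is 11. Treating letters as 0–25, the rule is x ↦ 19x + 11 (mod 26).
Undoing it on ojmkcbm: o(14)→11·(14−11)≡7=h; j(9)→11·(9−11)≡4=e; m(12)→11·(12−11)≡11=l; k(10)→11·(10−11)≡15=p; c(2)→11·(2−11)≡5=f; b(1)→11·(1−11)≡20=u; m(12)→11·(12−11)≡11=l (all mod 26).

helpful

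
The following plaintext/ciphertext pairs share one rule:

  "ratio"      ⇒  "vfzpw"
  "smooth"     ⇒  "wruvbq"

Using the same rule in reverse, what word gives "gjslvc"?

cement

In ratio: r→v is +4, a→f is +5, t→z is +6, i→p is +7 — the shift increases by 1 each position. Letter i (0-indexed) is shifted by i+4, so successive shifts are 4, 5, 6, ….
Reversing it on gjslvc: g−4=c, j−5=e, s−6=m, l−7=e, v−8=n, c−9=t.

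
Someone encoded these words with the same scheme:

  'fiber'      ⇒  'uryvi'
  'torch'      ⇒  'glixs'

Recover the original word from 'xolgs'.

cloth

This is the alphabet-reversal cipher (Atbash): a becomes z, b becomes y, etc.
Undoing it on xolgs: x↔c, o↔l, l↔o, g↔t, s↔h.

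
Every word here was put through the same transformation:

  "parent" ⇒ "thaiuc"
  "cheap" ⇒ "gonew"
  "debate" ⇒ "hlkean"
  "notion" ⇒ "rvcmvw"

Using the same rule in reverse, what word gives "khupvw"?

Shifts by position in parent: pos 0: p→t (+4), pos 1: a→h (+7), pos 2: r→a (+9), pos 3: e→i (+4), pos 4: n→u (+7), pos 5: t→c (+9) — repeating every 3. It's a Vigenère-style cipher with numeric key [4,7,9]: position i shifts by key[i mod 3].
Decoding khupvw: k−4=g, h−7=a, u−9=l, p−4=l, v−7=o, w−9=n.

gallon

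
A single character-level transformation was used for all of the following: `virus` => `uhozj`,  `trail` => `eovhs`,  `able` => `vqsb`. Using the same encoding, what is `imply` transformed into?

Treating letters as 0–25, the rule is x ↦ 21x + 21 (mod 26).
On imply: i(8)→21·8+21≡7=h; m(12)→21·12+21≡13=n; p(15)→21·15+21≡24=y; l(11)→21·11+21≡18=s; y(24)→21·24+21≡5=f (all mod 26).

hnysf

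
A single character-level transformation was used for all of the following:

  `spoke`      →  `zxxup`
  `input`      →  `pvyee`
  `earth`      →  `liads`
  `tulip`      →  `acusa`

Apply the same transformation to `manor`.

In spoke: s→z is +7, p→x is +8, o→x is +9, k→u is +10 — the shift increases by 1 each position. Each letter shifts forward by (position + 7), i.e. 7, 8, 9, … — the shift grows by one for each successive letter.
On manor: m+7=t, a+8=i, n+9=w, o+10=y, r+11=c.

tiwyc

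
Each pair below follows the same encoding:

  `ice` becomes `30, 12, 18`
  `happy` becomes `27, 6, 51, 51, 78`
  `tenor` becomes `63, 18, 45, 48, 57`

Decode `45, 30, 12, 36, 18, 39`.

nickel

i(#9)→30 and c(#3)→12: differences scale by 3, so n = 3·pos + 3. Each letter becomes 3×(its alphabet position, a=1..z=26) + 3.
Undoing it on 45, 30, 12, 36, 18, 39: 45→(45−3)÷3=14=n, 30→(30−3)÷3=9=i, 12→(12−3)÷3=3=c, 36→(36−3)÷3=11=k, 18→(18−3)÷3=5=e, 39→(39−3)÷3=12=l.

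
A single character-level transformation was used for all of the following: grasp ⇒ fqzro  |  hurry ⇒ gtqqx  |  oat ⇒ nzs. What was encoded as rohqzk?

spiral

Compare letters: g→f is +25, r→q is +25, a→z is +25 — a constant shift. Each letter is shifted forward by 25 in the alphabet (a Caesar shift of +25).
Decoding rohqzk: r−25=s, o−25=p, h−25=i, q−25=r, z−25=a, k−25=l.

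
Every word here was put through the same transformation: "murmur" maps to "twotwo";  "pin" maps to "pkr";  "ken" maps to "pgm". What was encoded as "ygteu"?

The output letters match the input read backwards, each shifted +2: murmur reversed is rumrum. Two steps: reverse the string, then apply a Caesar shift of +2.
Undoing it on ygteu: shift back: y−2=w, g−2=e, t−2=r, e−2=c, u−2=s → wercs; then reverse → screw.

screw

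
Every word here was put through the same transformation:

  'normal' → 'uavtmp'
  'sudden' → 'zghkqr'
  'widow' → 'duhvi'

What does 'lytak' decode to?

Shifts by position in normal: pos 0: n→u (+7), pos 1: o→a (+12), pos 2: r→v (+4), pos 3: m→t (+7), pos 4: a→m (+12), pos 5: l→p (+4) — repeating every 3. A repeating key of period 3 is used — shifts +7, +12, +4 over and over.
Undoing it on lytak: l−7=e, y−12=m, t−4=p, a−7=t, k−12=y.

empty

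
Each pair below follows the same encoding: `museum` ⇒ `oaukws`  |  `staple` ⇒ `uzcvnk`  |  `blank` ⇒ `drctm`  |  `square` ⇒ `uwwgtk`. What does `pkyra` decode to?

Shifts by position in museum: pos 0: m→o (+2), pos 1: u→a (+6), pos 2: s→u (+2), pos 3: e→k (+6) — repeating every 2. A repeating key of period 2 is used — shifts +2, +6 over and over.
Decoding pkyra: p−2=n, k−6=e, y−2=w, r−6=l, a−2=y.

newly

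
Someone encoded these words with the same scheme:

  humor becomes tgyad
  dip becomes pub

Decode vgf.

jut

Compare letters: h→t is +12, u→g is +12, m→y is +12 — a constant shift. Each letter is shifted forward by 12 in the alphabet (a Caesar shift of +12).
Reversing it on vgf: v−12=j, g−12=u, f−12=t.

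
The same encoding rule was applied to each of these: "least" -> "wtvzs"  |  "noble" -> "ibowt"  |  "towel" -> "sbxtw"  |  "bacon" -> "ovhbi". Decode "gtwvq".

relax

l(11)→w(22) and e(4)→t(19) fit y≡19x+21 (mod 26); the inverse of 19 mod 26 is 11. Each letter's alphabet position (a=0..z=25) is mapped through 19·x+21 mod 26 — an affine cipher.
Undoing it on gtwvq: g(6)→11·(6−21)≡17=r; t(19)→11·(19−21)≡4=e; w(22)→11·(22−21)≡11=l; v(21)→11·(21−21)≡0=a; q(16)→11·(16−21)≡23=x (all mod 26).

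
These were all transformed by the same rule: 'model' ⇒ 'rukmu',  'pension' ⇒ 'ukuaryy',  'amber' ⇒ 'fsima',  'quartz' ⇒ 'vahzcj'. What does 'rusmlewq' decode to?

molecule

In model: m→r is +5, o→u is +6, d→k is +7, e→m is +8 — the shift increases by 1 each position. The shift increases by 1 at each position, starting from +5: 5, 6, 7, ….
Decoding rusmlewq: r−5=m, u−6=o, s−7=l, m−8=e, l−9=c, e−10=u, w−11=l, q−12=e.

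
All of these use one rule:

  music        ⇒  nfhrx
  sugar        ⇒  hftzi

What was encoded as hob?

Each pair mirrors across the alphabet (m↔n, u↔f, s↔h): positions sum to 25. This is the alphabet-reversal cipher (Atbash): a becomes z, b becomes y, etc.
Undoing it on hob: h↔s, o↔l, b↔y.

sly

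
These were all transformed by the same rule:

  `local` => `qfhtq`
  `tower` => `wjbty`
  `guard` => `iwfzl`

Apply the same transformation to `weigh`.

mlnjb

The output letters match the input read backwards, each shifted +5: local reversed is lacol. Read the word backwards and shift each letter +5.
For weigh: reverse → hgiew; then shift: h+5=m, g+5=l, i+5=n, e+5=j, w+5=b.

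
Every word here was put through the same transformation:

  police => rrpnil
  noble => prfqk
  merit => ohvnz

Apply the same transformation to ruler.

txpjx

The shift increases by 1 at each position, starting from +2: 2, 3, 4, ….
Applying it to ruler: r+2=t, u+3=x, l+4=p, e+5=j, r+6=x.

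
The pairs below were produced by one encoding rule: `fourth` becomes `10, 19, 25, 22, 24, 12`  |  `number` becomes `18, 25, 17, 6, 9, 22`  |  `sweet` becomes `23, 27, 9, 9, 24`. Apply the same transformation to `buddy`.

6, 25, 8, 8, 29

f is letter #6 and maps to 10: an offset of 4. Each letter is replaced by its alphabet position (a=1..z=26) + 4.
For buddy: b=2→6, u=21→25, d=4→8, d=4→8, y=25→29.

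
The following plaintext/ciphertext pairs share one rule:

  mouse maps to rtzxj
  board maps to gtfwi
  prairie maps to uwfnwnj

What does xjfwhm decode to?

Compare letters: m→r is +5, o→t is +5, u→z is +5 — a constant shift. Each letter is shifted forward by 5 in the alphabet (a Caesar shift of +5).
Reversing it on xjfwhm: x−5=s, j−5=e, f−5=a, w−5=r, h−5=c, m−5=h.

search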